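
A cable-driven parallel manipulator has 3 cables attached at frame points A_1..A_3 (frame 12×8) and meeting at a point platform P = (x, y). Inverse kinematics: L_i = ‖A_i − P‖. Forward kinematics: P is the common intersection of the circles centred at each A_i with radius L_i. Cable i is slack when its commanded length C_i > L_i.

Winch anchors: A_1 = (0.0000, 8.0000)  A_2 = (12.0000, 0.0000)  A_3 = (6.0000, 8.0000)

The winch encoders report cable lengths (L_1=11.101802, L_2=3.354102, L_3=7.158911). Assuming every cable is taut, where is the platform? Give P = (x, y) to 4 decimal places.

expand ‖A_i−P‖²=L_i² and subtract eq 1 (k_i ≔ ‖A_i‖²−L_i²)
k_1 = 0.0000+64.0000−123.2500 = -59.2500
eq1−eq2 → [-24.0000  16.0000]·P = -192.0000
eq1−eq3 → [-12.0000  0.0000]·P = -108.0000
2×2 solve → P = (9.0000, 1.5000)

(9.0000, 1.5000)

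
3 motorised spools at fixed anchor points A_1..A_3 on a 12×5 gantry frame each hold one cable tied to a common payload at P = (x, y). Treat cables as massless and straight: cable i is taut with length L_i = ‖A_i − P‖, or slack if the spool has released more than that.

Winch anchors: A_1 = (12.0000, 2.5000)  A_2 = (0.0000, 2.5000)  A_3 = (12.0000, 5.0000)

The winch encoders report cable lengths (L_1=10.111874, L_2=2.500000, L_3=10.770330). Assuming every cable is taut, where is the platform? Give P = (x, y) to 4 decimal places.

(2.0000, 1.0000)

expand ‖A_i−P‖²=L_i² and subtract eq 1 (c_i ≔ ‖A_i‖²−L_i²)
c_1 = 144.0000+6.2500−102.2500 = 48.0000
eq1−eq2 → [24.0000  0.0000]·P = 48.0000
eq1−eq3 → [0.0000  -5.0000]·P = -5.0000
2×2 solve → P = (2.0000, 1.0000)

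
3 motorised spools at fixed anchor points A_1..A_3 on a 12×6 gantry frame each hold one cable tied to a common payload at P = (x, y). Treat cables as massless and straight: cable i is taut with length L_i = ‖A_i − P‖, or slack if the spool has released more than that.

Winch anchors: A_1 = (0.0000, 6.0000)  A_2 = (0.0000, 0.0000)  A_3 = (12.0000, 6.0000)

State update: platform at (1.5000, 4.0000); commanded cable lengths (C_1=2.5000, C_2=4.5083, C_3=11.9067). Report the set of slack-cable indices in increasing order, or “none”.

cable 1: L_1 = ‖A_1−P‖ = 2.5000;  C_1 = 2.5000 → taut
cable 2: L_2 = ‖A_2−P‖ = 4.2720;  C_2 = 4.5083 → slack
cable 3: L_3 = ‖A_3−P‖ = 10.6888;  C_3 = 11.9067 → slack

2, 3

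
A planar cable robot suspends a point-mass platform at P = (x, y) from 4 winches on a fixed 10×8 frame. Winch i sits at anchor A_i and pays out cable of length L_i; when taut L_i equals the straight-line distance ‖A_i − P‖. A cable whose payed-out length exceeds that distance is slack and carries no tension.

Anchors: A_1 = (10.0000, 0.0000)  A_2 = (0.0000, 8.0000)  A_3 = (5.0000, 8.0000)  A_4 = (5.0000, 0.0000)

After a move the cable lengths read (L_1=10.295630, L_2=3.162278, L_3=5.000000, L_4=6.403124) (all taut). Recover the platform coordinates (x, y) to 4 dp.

(1.0000, 5.0000)

circle eqns → linear via eq_j − eq_1; set k_j = A_j·A_j − L_j²
k_1 = 100.0000+0.0000−106.0000 = -6.0000
20.0000·x − 16.0000·y = k_1−k_2 = -60.0000
10.0000·x − 16.0000·y = k_1−k_3 = -70.0000
10.0000·x + 0.0000·y = k_1−k_4 = 10.0000
solve first two rows → x=1.0000, y=5.0000
check cable 4: ‖A_4−P‖² = 41.0000 ≈ L_4² = 41.0000 ✓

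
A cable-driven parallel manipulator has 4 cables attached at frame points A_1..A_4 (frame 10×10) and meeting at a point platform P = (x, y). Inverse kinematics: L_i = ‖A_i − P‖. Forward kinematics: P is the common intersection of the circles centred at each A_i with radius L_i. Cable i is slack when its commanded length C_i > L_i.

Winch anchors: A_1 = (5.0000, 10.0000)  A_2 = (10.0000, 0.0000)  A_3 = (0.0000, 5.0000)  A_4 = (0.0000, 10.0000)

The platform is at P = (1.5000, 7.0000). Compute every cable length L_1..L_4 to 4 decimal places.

L_1 = √((5.0000−1.5000)² + (10.0000−7.0000)²) = 4.6098
L_2 = √((10.0000−1.5000)² + (0.0000−7.0000)²) = 11.0114
L_3 = √((0.0000−1.5000)² + (5.0000−7.0000)²) = 2.5000
L_4 = √((0.0000−1.5000)² + (10.0000−7.0000)²) = 3.3541

(4.6098, 11.0114, 2.5000, 3.3541)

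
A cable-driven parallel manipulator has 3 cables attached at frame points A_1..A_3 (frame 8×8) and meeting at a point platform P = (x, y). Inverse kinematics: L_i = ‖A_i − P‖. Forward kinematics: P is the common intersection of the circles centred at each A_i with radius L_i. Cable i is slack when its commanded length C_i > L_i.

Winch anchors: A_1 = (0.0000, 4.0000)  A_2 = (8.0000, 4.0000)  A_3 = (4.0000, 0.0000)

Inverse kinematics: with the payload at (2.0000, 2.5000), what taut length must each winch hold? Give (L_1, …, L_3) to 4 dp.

cable 1: Δx=-2.0000, Δy=1.5000; L_1 = √(Δx²+Δy²) = 2.5000
cable 2: Δx=6.0000, Δy=1.5000; L_2 = √(Δx²+Δy²) = 6.1847
cable 3: Δx=2.0000, Δy=-2.5000; L_3 = √(Δx²+Δy²) = 3.2016

(2.5000, 6.1847, 3.2016)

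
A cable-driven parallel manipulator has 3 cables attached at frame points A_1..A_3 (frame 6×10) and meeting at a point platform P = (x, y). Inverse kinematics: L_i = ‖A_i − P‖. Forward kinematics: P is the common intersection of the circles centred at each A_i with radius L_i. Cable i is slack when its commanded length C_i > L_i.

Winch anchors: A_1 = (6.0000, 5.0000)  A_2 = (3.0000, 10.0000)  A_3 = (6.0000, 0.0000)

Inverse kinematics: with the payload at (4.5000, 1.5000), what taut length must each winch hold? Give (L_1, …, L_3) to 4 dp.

(3.8079, 8.6313, 2.1213)

L_1 = √((6.0000−4.5000)² + (5.0000−1.5000)²) = 3.8079
L_2 = √((3.0000−4.5000)² + (10.0000−1.5000)²) = 8.6313
L_3 = √((6.0000−4.5000)² + (0.0000−1.5000)²) = 2.1213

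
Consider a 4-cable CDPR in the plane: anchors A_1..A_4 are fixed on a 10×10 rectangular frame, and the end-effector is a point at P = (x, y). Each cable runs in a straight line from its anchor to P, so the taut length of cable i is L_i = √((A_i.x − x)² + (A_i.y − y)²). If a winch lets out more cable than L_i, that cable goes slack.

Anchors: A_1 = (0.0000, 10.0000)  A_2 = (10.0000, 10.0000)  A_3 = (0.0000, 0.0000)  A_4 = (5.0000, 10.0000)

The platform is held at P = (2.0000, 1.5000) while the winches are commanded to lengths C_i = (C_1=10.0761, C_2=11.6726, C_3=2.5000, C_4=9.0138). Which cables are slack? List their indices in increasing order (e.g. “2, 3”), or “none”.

1

i=1: geometric 8.7321 vs commanded 10.0761 ⇒ slack
i=2: geometric 11.6726 vs commanded 11.6726 ⇒ taut
i=3: geometric 2.5000 vs commanded 2.5000 ⇒ taut
i=4: geometric 9.0139 vs commanded 9.0138 ⇒ taut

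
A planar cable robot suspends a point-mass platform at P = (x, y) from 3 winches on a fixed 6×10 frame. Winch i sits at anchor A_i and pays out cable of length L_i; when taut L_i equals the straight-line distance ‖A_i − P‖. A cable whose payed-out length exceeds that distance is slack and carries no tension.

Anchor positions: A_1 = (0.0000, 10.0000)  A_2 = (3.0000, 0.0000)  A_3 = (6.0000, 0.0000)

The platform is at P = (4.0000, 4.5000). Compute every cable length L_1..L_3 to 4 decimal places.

cable 1: Δx=-4.0000, Δy=5.5000; L_1 = √(Δx²+Δy²) = 6.8007
cable 2: Δx=-1.0000, Δy=-4.5000; L_2 = √(Δx²+Δy²) = 4.6098
cable 3: Δx=2.0000, Δy=-4.5000; L_3 = √(Δx²+Δy²) = 4.9244

(6.8007, 4.6098, 4.9244)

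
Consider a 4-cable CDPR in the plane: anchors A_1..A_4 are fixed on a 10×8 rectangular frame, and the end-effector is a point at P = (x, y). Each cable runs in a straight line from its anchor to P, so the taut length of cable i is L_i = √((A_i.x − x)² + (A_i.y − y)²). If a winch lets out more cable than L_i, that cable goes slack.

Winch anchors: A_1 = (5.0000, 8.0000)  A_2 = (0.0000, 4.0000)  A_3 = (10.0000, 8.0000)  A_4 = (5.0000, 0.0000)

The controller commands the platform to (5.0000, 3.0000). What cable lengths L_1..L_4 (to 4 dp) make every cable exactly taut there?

(5.0000, 5.0990, 7.0711, 3.0000)

cable 1: Δx=0.0000, Δy=5.0000; L_1 = √(Δx²+Δy²) = 5.0000
cable 2: Δx=-5.0000, Δy=1.0000; L_2 = √(Δx²+Δy²) = 5.0990
cable 3: Δx=5.0000, Δy=5.0000; L_3 = √(Δx²+Δy²) = 7.0711
cable 4: Δx=0.0000, Δy=-3.0000; L_4 = √(Δx²+Δy²) = 3.0000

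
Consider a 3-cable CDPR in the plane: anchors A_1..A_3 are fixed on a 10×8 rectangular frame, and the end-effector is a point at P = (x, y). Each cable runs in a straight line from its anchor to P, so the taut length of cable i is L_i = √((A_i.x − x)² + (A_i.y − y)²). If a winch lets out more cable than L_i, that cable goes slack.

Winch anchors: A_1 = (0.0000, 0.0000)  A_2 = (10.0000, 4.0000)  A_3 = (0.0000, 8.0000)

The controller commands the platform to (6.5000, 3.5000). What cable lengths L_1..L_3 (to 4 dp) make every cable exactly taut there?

(7.3824, 3.5355, 7.9057)

L_1: Δ = A_1−P = (-6.5000, -3.5000) → ‖Δ‖ = √54.5000 = 7.3824
L_2: Δ = A_2−P = (3.5000, 0.5000) → ‖Δ‖ = √12.5000 = 3.5355
L_3: Δ = A_3−P = (-6.5000, 4.5000) → ‖Δ‖ = √62.5000 = 7.9057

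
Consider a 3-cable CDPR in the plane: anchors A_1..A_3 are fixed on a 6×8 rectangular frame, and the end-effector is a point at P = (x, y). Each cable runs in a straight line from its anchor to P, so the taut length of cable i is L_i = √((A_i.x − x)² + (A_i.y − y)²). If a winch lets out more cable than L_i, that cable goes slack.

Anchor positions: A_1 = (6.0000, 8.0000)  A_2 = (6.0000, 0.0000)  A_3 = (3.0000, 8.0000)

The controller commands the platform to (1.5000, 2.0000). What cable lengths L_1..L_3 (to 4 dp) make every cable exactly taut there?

cable 1: Δx=4.5000, Δy=6.0000; L_1 = √(Δx²+Δy²) = 7.5000
cable 2: Δx=4.5000, Δy=-2.0000; L_2 = √(Δx²+Δy²) = 4.9244
cable 3: Δx=1.5000, Δy=6.0000; L_3 = √(Δx²+Δy²) = 6.1847

(7.5000, 4.9244, 6.1847)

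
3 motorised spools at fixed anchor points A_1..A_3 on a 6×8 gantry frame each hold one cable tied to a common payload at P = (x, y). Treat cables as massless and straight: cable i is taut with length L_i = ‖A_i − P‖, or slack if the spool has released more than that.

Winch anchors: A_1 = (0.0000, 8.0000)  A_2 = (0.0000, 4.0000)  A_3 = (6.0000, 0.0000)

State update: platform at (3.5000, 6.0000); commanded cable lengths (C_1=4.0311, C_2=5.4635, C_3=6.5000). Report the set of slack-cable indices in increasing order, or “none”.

cable 1: √((-3.5000)²+(2.0000)²)=4.0311, C_1=4.0311: taut
cable 2: √((-3.5000)²+(-2.0000)²)=4.0311, C_2=5.4635: slack
cable 3: √((2.5000)²+(-6.0000)²)=6.5000, C_3=6.5000: taut

2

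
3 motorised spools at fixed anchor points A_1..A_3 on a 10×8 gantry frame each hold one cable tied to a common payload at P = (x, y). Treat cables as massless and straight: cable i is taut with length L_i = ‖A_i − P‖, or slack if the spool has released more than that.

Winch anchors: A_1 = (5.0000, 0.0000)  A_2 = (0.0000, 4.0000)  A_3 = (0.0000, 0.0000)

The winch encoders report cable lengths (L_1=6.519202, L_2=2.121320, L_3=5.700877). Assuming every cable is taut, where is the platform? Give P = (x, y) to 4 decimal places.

(1.5000, 5.5000)

circle eqns → linear via eq_j − eq_1; set k_j = A_j·A_j − L_j²
k_1 = 25.0000+0.0000−42.5000 = -17.5000
10.0000·x − 8.0000·y = k_1−k_2 = -29.0000
10.0000·x + 0.0000·y = k_1−k_3 = 15.0000
solve first two rows → x=1.5000, y=5.5000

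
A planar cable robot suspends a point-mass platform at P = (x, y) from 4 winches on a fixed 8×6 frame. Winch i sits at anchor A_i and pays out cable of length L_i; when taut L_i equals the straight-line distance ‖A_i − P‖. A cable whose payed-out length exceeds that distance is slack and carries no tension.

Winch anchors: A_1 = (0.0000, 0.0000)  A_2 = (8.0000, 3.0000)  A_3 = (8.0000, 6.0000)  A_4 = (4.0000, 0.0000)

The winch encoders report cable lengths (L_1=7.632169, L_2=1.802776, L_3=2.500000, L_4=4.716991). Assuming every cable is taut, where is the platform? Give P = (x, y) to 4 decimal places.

circle eqns → linear via eq_j − eq_1; set c_j = A_j·A_j − L_j²
c_1 = 0.0000+0.0000−58.2500 = -58.2500
-16.0000·x − 6.0000·y = c_1−c_2 = -128.0000
-16.0000·x − 12.0000·y = c_1−c_3 = -152.0000
-8.0000·x + 0.0000·y = c_1−c_4 = -52.0000
solve first two rows → x=6.5000, y=4.0000
check cable 4: ‖A_4−P‖² = 22.2500 ≈ L_4² = 22.2500 ✓

(6.5000, 4.0000)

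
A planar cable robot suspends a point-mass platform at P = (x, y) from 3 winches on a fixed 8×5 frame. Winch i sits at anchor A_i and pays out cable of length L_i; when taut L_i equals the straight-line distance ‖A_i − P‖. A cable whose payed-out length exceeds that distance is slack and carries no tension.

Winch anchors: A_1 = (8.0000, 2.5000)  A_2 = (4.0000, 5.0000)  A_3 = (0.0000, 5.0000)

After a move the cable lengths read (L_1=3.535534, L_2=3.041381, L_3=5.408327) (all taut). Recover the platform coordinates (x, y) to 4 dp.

(4.5000, 2.0000)

each cable: (A_i−P)·(A_i−P) = L_i²; let k_i = ‖A_i‖²−L_i²
k_1 = 64.0000+6.2500−12.5000 = 57.7500
row 1: 8.0000x − 5.0000y = 26.0000  (k_2=31.7500)
row 2: 16.0000x − 5.0000y = 62.0000  (k_3=-4.2500)
Cramer on rows 1–2 → x = 4.5000, y = 2.0000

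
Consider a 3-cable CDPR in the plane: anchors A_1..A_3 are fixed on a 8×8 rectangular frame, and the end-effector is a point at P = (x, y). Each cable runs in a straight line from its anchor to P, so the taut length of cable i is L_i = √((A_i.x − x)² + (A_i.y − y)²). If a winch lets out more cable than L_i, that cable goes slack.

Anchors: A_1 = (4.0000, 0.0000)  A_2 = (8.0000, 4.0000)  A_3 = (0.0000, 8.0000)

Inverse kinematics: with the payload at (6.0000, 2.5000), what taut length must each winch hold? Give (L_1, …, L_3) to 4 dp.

(3.2016, 2.5000, 8.1394)

L_1: Δ = A_1−P = (-2.0000, -2.5000) → ‖Δ‖ = √10.2500 = 3.2016
L_2: Δ = A_2−P = (2.0000, 1.5000) → ‖Δ‖ = √6.2500 = 2.5000
L_3: Δ = A_3−P = (-6.0000, 5.5000) → ‖Δ‖ = √66.2500 = 8.1394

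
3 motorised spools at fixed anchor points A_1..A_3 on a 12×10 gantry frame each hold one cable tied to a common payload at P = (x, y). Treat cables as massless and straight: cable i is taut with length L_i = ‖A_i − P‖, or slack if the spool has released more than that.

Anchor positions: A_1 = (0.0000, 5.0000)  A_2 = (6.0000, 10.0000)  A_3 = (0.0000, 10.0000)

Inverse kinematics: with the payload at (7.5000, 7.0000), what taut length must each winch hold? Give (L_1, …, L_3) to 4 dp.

L_1: Δ = A_1−P = (-7.5000, -2.0000) → ‖Δ‖ = √60.2500 = 7.7621
L_2: Δ = A_2−P = (-1.5000, 3.0000) → ‖Δ‖ = √11.2500 = 3.3541
L_3: Δ = A_3−P = (-7.5000, 3.0000) → ‖Δ‖ = √65.2500 = 8.0777

(7.7621, 3.3541, 8.0777)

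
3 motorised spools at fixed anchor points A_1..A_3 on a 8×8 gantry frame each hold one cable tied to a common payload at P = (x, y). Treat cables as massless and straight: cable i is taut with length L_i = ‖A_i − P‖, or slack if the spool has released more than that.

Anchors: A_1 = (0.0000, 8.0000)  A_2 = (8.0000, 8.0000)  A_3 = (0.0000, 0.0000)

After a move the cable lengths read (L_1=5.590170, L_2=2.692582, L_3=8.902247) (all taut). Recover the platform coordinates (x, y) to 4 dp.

(5.5000, 7.0000)

each cable: (A_i−P)·(A_i−P) = L_i²; let k_i = ‖A_i‖²−L_i²
k_1 = 0.0000+64.0000−31.2500 = 32.7500
row 1: -16.0000x + 0.0000y = -88.0000  (k_2=120.7500)
row 2: 0.0000x + 16.0000y = 112.0000  (k_3=-79.2500)
Cramer on rows 1–2 → x = 5.5000, y = 7.0000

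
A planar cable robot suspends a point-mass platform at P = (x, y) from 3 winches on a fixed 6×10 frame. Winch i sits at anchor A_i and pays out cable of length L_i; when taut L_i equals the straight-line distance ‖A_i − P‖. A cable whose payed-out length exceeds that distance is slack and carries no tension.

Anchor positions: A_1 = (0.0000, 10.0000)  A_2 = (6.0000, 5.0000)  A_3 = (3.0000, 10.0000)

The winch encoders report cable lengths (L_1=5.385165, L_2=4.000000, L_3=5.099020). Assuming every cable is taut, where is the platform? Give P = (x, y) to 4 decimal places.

(2.0000, 5.0000)

expand ‖A_i−P‖²=L_i² and subtract eq 1 (q_i ≔ ‖A_i‖²−L_i²)
q_1 = 0.0000+100.0000−29.0000 = 71.0000
eq1−eq2 → [-12.0000  10.0000]·P = 26.0000
eq1−eq3 → [-6.0000  0.0000]·P = -12.0000
2×2 solve → P = (2.0000, 5.0000)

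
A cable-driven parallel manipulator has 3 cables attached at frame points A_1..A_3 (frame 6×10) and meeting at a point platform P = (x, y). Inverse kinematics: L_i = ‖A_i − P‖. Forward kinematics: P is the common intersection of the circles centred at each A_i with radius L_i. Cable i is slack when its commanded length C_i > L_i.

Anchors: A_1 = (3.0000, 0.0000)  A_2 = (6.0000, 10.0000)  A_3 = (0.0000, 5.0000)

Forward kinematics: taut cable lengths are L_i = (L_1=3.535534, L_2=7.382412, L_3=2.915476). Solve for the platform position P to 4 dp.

(2.5000, 3.5000)

each cable: (A_i−P)·(A_i−P) = L_i²; let c_i = ‖A_i‖²−L_i²
c_1 = 9.0000+0.0000−12.5000 = -3.5000
row 1: -6.0000x − 20.0000y = -85.0000  (c_2=81.5000)
row 2: 6.0000x − 10.0000y = -20.0000  (c_3=16.5000)
Cramer on rows 1–2 → x = 2.5000, y = 3.5000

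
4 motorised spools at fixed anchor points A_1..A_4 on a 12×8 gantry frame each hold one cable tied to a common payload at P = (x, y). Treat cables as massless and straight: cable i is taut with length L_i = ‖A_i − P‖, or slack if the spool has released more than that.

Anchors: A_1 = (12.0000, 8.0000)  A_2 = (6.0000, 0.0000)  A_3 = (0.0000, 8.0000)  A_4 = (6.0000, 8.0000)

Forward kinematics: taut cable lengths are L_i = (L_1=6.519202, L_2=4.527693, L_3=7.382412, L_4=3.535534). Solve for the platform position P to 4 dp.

(6.5000, 4.5000)

circle eqns → linear via eq_j − eq_1; set q_j = A_j·A_j − L_j²
q_1 = 144.0000+64.0000−42.5000 = 165.5000
12.0000·x + 16.0000·y = q_1−q_2 = 150.0000
24.0000·x + 0.0000·y = q_1−q_3 = 156.0000
12.0000·x + 0.0000·y = q_1−q_4 = 78.0000
solve first two rows → x=6.5000, y=4.5000
check cable 4: ‖A_4−P‖² = 12.5000 ≈ L_4² = 12.5000 ✓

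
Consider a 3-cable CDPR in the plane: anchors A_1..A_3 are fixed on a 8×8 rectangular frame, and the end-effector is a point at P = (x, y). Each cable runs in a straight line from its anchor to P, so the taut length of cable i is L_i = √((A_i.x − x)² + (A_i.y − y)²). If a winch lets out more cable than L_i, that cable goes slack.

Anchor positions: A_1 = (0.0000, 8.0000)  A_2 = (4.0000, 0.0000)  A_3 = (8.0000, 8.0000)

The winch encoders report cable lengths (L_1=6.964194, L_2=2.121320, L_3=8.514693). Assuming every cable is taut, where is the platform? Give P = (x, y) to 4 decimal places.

(2.5000, 1.5000)

expand ‖A_i−P‖²=L_i² and subtract eq 1 (q_i ≔ ‖A_i‖²−L_i²)
q_1 = 0.0000+64.0000−48.5000 = 15.5000
eq1−eq2 → [-8.0000  16.0000]·P = 4.0000
eq1−eq3 → [-16.0000  0.0000]·P = -40.0000
2×2 solve → P = (2.5000, 1.5000)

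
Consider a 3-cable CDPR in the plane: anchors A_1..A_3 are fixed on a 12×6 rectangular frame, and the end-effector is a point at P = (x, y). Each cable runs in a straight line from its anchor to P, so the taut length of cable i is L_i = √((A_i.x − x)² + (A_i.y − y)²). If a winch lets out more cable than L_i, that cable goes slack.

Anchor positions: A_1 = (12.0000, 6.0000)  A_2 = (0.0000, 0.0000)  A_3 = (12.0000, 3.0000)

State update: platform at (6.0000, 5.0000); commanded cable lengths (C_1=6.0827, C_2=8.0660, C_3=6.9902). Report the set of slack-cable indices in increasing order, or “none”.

cable 1: √((6.0000)²+(1.0000)²)=6.0828, C_1=6.0827: taut
cable 2: √((-6.0000)²+(-5.0000)²)=7.8102, C_2=8.0660: slack
cable 3: √((6.0000)²+(-2.0000)²)=6.3246, C_3=6.9902: slack

2, 3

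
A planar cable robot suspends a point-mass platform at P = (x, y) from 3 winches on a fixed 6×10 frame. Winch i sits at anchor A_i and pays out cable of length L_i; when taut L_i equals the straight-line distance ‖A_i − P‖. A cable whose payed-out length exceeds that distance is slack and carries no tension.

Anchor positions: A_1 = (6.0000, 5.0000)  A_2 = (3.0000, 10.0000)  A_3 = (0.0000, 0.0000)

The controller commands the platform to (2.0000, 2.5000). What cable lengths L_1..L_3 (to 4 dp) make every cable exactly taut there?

L_1 = √((6.0000−2.0000)² + (5.0000−2.5000)²) = 4.7170
L_2 = √((3.0000−2.0000)² + (10.0000−2.5000)²) = 7.5664
L_3 = √((0.0000−2.0000)² + (0.0000−2.5000)²) = 3.2016

(4.7170, 7.5664, 3.2016)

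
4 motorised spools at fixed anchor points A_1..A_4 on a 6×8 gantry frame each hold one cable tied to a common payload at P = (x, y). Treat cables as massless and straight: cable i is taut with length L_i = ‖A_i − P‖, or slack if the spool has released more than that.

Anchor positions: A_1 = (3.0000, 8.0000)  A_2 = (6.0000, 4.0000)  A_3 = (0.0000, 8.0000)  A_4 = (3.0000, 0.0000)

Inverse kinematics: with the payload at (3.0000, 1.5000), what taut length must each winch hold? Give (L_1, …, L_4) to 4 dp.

(6.5000, 3.9051, 7.1589, 1.5000)

L_1: Δ = A_1−P = (0.0000, 6.5000) → ‖Δ‖ = √42.2500 = 6.5000
L_2: Δ = A_2−P = (3.0000, 2.5000) → ‖Δ‖ = √15.2500 = 3.9051
L_3: Δ = A_3−P = (-3.0000, 6.5000) → ‖Δ‖ = √51.2500 = 7.1589
L_4: Δ = A_4−P = (0.0000, -1.5000) → ‖Δ‖ = √2.2500 = 1.5000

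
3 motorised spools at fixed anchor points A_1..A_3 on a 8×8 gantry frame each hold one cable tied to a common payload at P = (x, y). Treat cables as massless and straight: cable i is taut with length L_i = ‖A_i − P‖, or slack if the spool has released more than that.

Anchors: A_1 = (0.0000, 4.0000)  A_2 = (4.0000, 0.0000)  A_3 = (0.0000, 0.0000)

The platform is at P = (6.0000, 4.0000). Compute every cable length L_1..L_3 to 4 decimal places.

(6.0000, 4.4721, 7.2111)

L_1 = √((0.0000−6.0000)² + (4.0000−4.0000)²) = 6.0000
L_2 = √((4.0000−6.0000)² + (0.0000−4.0000)²) = 4.4721
L_3 = √((0.0000−6.0000)² + (0.0000−4.0000)²) = 7.2111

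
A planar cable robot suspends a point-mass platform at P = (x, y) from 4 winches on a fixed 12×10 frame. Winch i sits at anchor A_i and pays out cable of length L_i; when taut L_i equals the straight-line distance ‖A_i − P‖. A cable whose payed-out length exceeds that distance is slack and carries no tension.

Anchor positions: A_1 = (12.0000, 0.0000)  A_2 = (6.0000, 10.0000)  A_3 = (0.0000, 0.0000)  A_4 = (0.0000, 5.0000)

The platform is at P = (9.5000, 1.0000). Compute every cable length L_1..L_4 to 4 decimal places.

L_1: Δ = A_1−P = (2.5000, -1.0000) → ‖Δ‖ = √7.2500 = 2.6926
L_2: Δ = A_2−P = (-3.5000, 9.0000) → ‖Δ‖ = √93.2500 = 9.6566
L_3: Δ = A_3−P = (-9.5000, -1.0000) → ‖Δ‖ = √91.2500 = 9.5525
L_4: Δ = A_4−P = (-9.5000, 4.0000) → ‖Δ‖ = √106.2500 = 10.3078

(2.6926, 9.6566, 9.5525, 10.3078)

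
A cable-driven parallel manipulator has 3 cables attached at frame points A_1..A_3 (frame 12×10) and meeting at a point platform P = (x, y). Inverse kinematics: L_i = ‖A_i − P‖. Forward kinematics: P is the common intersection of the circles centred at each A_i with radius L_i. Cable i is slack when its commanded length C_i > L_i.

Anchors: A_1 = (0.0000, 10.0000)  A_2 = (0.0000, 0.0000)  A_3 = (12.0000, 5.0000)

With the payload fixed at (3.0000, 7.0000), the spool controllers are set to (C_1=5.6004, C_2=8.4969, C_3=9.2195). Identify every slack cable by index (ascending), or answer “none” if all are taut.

i=1: geometric 4.2426 vs commanded 5.6004 ⇒ slack
i=2: geometric 7.6158 vs commanded 8.4969 ⇒ slack
i=3: geometric 9.2195 vs commanded 9.2195 ⇒ taut

1, 2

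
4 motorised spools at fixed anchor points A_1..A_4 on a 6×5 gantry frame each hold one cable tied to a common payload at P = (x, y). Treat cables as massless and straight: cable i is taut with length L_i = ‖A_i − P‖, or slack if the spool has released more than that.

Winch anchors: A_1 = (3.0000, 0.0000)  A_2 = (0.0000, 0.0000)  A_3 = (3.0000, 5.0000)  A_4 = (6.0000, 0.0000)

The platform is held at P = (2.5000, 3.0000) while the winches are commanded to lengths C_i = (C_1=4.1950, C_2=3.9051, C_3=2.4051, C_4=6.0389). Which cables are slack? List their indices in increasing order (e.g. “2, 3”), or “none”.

i=1: geometric 3.0414 vs commanded 4.1950 ⇒ slack
i=2: geometric 3.9051 vs commanded 3.9051 ⇒ taut
i=3: geometric 2.0616 vs commanded 2.4051 ⇒ slack
i=4: geometric 4.6098 vs commanded 6.0389 ⇒ slack

1, 3, 4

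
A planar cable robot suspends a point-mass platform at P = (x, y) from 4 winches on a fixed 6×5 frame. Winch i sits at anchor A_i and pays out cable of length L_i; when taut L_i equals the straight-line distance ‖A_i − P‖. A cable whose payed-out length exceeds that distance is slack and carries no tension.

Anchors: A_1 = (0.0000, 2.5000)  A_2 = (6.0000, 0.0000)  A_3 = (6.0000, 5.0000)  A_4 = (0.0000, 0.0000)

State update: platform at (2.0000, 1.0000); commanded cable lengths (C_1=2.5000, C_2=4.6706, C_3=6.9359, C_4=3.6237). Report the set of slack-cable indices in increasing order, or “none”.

2, 3, 4

cable 1: √((-2.0000)²+(1.5000)²)=2.5000, C_1=2.5000: taut
cable 2: √((4.0000)²+(-1.0000)²)=4.1231, C_2=4.6706: slack
cable 3: √((4.0000)²+(4.0000)²)=5.6569, C_3=6.9359: slack
cable 4: √((-2.0000)²+(-1.0000)²)=2.2361, C_4=3.6237: slack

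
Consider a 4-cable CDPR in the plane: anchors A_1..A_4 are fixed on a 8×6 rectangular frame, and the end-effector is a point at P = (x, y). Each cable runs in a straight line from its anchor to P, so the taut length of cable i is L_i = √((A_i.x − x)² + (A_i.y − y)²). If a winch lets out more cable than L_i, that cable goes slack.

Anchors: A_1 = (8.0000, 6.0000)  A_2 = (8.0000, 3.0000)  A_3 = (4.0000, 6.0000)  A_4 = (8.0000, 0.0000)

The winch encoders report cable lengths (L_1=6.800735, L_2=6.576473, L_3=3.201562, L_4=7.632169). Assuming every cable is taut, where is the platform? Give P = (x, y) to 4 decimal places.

expand ‖A_i−P‖²=L_i² and subtract eq 1 (c_i ≔ ‖A_i‖²−L_i²)
c_1 = 64.0000+36.0000−46.2500 = 53.7500
eq1−eq2 → [0.0000  6.0000]·P = 24.0000
eq1−eq3 → [8.0000  0.0000]·P = 12.0000
eq1−eq4 → [0.0000  12.0000]·P = 48.0000
2×2 solve → P = (1.5000, 4.0000)
check cable 4: ‖A_4−P‖² = 58.2500 ≈ L_4² = 58.2500 ✓

(1.5000, 4.0000)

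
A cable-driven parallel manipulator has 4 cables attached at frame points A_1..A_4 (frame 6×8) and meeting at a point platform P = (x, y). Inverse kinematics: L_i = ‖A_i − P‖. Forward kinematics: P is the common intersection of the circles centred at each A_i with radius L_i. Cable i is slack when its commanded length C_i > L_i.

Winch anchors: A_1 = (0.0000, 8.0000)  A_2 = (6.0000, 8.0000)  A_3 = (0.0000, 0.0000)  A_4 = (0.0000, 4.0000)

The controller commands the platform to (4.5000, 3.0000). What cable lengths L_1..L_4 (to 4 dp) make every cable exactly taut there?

cable 1: Δx=-4.5000, Δy=5.0000; L_1 = √(Δx²+Δy²) = 6.7268
cable 2: Δx=1.5000, Δy=5.0000; L_2 = √(Δx²+Δy²) = 5.2202
cable 3: Δx=-4.5000, Δy=-3.0000; L_3 = √(Δx²+Δy²) = 5.4083
cable 4: Δx=-4.5000, Δy=1.0000; L_4 = √(Δx²+Δy²) = 4.6098

(6.7268, 5.2202, 5.4083, 4.6098)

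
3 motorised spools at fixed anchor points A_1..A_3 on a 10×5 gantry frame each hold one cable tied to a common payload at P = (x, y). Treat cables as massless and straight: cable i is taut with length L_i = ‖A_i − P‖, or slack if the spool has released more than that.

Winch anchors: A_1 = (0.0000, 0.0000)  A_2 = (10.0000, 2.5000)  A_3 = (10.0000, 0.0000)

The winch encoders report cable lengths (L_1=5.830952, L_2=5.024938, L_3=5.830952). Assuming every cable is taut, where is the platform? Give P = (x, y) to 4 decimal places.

expand ‖A_i−P‖²=L_i² and subtract eq 1 (k_i ≔ ‖A_i‖²−L_i²)
k_1 = 0.0000+0.0000−34.0000 = -34.0000
eq1−eq2 → [-20.0000  -5.0000]·P = -115.0000
eq1−eq3 → [-20.0000  0.0000]·P = -100.0000
2×2 solve → P = (5.0000, 3.0000)

(5.0000, 3.0000)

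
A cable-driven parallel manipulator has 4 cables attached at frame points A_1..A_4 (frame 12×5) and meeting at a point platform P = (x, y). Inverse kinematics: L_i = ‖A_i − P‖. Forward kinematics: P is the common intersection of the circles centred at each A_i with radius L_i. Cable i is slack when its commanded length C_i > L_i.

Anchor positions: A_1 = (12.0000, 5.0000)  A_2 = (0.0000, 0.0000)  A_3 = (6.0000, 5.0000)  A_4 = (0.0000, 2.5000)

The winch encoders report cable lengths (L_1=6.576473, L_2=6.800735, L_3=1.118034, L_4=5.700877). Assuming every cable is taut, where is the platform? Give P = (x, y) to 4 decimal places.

(5.5000, 4.0000)

each cable: (A_i−P)·(A_i−P) = L_i²; let k_i = ‖A_i‖²−L_i²
k_1 = 144.0000+25.0000−43.2500 = 125.7500
row 1: 24.0000x + 10.0000y = 172.0000  (k_2=-46.2500)
row 2: 12.0000x + 0.0000y = 66.0000  (k_3=59.7500)
row 3: 24.0000x + 5.0000y = 152.0000  (k_4=-26.2500)
Cramer on rows 1–2 → x = 5.5000, y = 4.0000
check cable 4: ‖A_4−P‖² = 32.5000 ≈ L_4² = 32.5000 ✓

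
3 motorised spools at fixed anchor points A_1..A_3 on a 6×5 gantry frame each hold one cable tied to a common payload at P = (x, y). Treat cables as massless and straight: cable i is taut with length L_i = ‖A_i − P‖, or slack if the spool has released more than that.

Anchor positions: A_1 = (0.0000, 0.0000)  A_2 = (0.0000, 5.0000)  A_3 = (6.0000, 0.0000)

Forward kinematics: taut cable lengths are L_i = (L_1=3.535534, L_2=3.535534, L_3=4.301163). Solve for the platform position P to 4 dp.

(2.5000, 2.5000)

each cable: (A_i−P)·(A_i−P) = L_i²; let c_i = ‖A_i‖²−L_i²
c_1 = 0.0000+0.0000−12.5000 = -12.5000
row 1: 0.0000x − 10.0000y = -25.0000  (c_2=12.5000)
row 2: -12.0000x + 0.0000y = -30.0000  (c_3=17.5000)
Cramer on rows 1–2 → x = 2.5000, y = 2.5000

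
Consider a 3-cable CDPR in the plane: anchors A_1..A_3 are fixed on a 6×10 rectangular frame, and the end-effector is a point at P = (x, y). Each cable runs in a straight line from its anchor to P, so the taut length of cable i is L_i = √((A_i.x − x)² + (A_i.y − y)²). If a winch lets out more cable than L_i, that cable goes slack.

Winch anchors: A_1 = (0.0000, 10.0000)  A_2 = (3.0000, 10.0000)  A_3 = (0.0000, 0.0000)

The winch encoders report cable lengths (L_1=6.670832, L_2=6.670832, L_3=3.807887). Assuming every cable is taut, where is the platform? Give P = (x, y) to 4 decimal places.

(1.5000, 3.5000)

circle eqns → linear via eq_j − eq_1; set c_j = A_j·A_j − L_j²
c_1 = 0.0000+100.0000−44.5000 = 55.5000
-6.0000·x + 0.0000·y = c_1−c_2 = -9.0000
0.0000·x + 20.0000·y = c_1−c_3 = 70.0000
solve first two rows → x=1.5000, y=3.5000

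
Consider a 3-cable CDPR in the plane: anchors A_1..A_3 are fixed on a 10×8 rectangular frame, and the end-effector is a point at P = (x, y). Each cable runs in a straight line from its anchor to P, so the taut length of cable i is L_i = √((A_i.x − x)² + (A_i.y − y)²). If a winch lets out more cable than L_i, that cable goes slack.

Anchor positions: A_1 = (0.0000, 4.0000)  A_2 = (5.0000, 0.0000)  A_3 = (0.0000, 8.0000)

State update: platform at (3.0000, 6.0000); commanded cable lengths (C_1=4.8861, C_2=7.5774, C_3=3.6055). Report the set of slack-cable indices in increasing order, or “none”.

cable 1: √((-3.0000)²+(-2.0000)²)=3.6056, C_1=4.8861: slack
cable 2: √((2.0000)²+(-6.0000)²)=6.3246, C_2=7.5774: slack
cable 3: √((-3.0000)²+(2.0000)²)=3.6056, C_3=3.6055: taut

1, 2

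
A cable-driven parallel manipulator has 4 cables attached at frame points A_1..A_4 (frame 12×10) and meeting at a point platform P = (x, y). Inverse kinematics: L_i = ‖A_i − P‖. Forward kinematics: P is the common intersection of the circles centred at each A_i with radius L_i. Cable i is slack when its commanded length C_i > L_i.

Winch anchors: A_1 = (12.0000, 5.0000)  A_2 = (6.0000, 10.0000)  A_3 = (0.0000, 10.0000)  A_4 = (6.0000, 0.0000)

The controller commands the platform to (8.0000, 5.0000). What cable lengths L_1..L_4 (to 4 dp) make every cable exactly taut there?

cable 1: Δx=4.0000, Δy=0.0000; L_1 = √(Δx²+Δy²) = 4.0000
cable 2: Δx=-2.0000, Δy=5.0000; L_2 = √(Δx²+Δy²) = 5.3852
cable 3: Δx=-8.0000, Δy=5.0000; L_3 = √(Δx²+Δy²) = 9.4340
cable 4: Δx=-2.0000, Δy=-5.0000; L_4 = √(Δx²+Δy²) = 5.3852

(4.0000, 5.3852, 9.4340, 5.3852)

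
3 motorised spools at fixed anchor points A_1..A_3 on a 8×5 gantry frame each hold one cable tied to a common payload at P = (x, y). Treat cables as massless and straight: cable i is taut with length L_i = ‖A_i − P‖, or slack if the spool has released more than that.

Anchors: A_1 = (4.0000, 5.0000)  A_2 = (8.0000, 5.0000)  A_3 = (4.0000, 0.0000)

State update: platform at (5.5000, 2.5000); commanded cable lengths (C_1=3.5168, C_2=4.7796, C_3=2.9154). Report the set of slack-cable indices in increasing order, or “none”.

1, 2

cable 1: √((-1.5000)²+(2.5000)²)=2.9155, C_1=3.5168: slack
cable 2: √((2.5000)²+(2.5000)²)=3.5355, C_2=4.7796: slack
cable 3: √((-1.5000)²+(-2.5000)²)=2.9155, C_3=2.9154: taut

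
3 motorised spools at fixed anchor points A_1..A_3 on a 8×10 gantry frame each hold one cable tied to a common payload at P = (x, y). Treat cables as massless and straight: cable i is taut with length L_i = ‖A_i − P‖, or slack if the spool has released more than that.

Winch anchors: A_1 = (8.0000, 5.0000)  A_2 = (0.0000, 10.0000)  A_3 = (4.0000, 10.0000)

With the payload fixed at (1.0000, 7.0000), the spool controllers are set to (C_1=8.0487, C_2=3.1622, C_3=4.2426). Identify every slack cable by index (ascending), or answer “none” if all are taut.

1

i=1: geometric 7.2801 vs commanded 8.0487 ⇒ slack
i=2: geometric 3.1623 vs commanded 3.1622 ⇒ taut
i=3: geometric 4.2426 vs commanded 4.2426 ⇒ taut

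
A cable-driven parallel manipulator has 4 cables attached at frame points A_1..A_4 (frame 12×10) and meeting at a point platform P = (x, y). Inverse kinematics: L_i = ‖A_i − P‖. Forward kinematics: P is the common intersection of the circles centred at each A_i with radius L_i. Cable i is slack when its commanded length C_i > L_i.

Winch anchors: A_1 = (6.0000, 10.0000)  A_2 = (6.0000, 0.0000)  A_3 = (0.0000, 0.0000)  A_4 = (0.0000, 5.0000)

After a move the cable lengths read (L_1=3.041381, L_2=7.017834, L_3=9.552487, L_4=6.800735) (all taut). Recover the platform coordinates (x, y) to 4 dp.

(6.5000, 7.0000)

circle eqns → linear via eq_j − eq_1; set k_j = A_j·A_j − L_j²
k_1 = 36.0000+100.0000−9.2500 = 126.7500
0.0000·x + 20.0000·y = k_1−k_2 = 140.0000
12.0000·x + 20.0000·y = k_1−k_3 = 218.0000
12.0000·x + 10.0000·y = k_1−k_4 = 148.0000
solve first two rows → x=6.5000, y=7.0000
check cable 4: ‖A_4−P‖² = 46.2500 ≈ L_4² = 46.2500 ✓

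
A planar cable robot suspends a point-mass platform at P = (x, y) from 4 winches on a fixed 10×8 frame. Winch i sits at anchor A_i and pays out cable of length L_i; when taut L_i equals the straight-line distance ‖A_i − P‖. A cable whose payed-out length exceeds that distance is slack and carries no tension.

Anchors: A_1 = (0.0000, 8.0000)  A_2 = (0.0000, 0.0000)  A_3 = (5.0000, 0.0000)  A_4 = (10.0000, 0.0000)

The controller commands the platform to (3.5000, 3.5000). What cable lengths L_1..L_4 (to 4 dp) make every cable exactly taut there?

(5.7009, 4.9497, 3.8079, 7.3824)

cable 1: Δx=-3.5000, Δy=4.5000; L_1 = √(Δx²+Δy²) = 5.7009
cable 2: Δx=-3.5000, Δy=-3.5000; L_2 = √(Δx²+Δy²) = 4.9497
cable 3: Δx=1.5000, Δy=-3.5000; L_3 = √(Δx²+Δy²) = 3.8079
cable 4: Δx=6.5000, Δy=-3.5000; L_4 = √(Δx²+Δy²) = 7.3824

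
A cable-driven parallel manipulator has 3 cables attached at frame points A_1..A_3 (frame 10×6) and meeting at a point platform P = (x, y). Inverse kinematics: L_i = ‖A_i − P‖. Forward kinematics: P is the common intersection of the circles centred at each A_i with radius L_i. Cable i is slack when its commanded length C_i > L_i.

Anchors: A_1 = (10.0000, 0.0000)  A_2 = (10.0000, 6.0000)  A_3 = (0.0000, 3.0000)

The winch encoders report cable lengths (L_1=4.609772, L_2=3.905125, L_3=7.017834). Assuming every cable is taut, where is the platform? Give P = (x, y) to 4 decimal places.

each cable: (A_i−P)·(A_i−P) = L_i²; let q_i = ‖A_i‖²−L_i²
q_1 = 100.0000+0.0000−21.2500 = 78.7500
row 1: 0.0000x − 12.0000y = -42.0000  (q_2=120.7500)
row 2: 20.0000x − 6.0000y = 119.0000  (q_3=-40.2500)
Cramer on rows 1–2 → x = 7.0000, y = 3.5000

(7.0000, 3.5000)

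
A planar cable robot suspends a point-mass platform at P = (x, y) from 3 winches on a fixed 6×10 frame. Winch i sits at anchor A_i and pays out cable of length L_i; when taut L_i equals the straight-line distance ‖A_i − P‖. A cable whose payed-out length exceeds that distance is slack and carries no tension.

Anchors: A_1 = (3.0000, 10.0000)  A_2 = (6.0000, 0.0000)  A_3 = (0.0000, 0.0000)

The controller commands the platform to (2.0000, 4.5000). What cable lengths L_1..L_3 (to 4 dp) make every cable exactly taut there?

L_1: Δ = A_1−P = (1.0000, 5.5000) → ‖Δ‖ = √31.2500 = 5.5902
L_2: Δ = A_2−P = (4.0000, -4.5000) → ‖Δ‖ = √36.2500 = 6.0208
L_3: Δ = A_3−P = (-2.0000, -4.5000) → ‖Δ‖ = √24.2500 = 4.9244

(5.5902, 6.0208, 4.9244)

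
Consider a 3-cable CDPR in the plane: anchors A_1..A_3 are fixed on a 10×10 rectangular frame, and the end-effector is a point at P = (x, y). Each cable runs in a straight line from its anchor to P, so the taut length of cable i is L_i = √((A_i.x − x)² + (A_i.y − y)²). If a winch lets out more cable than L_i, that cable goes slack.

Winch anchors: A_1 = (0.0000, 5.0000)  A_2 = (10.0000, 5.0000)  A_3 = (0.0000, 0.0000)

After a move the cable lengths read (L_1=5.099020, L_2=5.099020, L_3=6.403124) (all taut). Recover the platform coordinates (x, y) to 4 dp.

circle eqns → linear via eq_j − eq_1; set q_j = A_j·A_j − L_j²
q_1 = 0.0000+25.0000−26.0000 = -1.0000
-20.0000·x + 0.0000·y = q_1−q_2 = -100.0000
0.0000·x + 10.0000·y = q_1−q_3 = 40.0000
solve first two rows → x=5.0000, y=4.0000

(5.0000, 4.0000)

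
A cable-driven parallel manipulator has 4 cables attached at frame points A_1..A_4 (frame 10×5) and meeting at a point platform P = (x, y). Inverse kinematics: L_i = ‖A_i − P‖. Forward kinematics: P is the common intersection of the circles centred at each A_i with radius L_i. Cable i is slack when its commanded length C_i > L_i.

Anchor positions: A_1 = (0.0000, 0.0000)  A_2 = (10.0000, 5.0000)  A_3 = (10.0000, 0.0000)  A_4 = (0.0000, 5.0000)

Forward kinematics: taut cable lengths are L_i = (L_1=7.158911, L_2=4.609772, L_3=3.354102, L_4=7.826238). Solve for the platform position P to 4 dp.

expand ‖A_i−P‖²=L_i² and subtract eq 1 (c_i ≔ ‖A_i‖²−L_i²)
c_1 = 0.0000+0.0000−51.2500 = -51.2500
eq1−eq2 → [-20.0000  -10.0000]·P = -155.0000
eq1−eq3 → [-20.0000  0.0000]·P = -140.0000
eq1−eq4 → [0.0000  -10.0000]·P = -15.0000
2×2 solve → P = (7.0000, 1.5000)
check cable 4: ‖A_4−P‖² = 61.2500 ≈ L_4² = 61.2500 ✓

(7.0000, 1.5000)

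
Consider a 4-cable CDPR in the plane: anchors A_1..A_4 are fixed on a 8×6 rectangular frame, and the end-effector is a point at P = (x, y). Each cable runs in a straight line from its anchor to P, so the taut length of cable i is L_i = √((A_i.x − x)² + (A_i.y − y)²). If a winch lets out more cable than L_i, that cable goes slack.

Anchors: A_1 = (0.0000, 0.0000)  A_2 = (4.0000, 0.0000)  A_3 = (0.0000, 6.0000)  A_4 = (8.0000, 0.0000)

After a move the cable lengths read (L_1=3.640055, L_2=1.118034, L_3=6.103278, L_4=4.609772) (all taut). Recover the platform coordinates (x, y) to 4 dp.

(3.5000, 1.0000)

circle eqns → linear via eq_j − eq_1; set c_j = A_j·A_j − L_j²
c_1 = 0.0000+0.0000−13.2500 = -13.2500
-8.0000·x + 0.0000·y = c_1−c_2 = -28.0000
0.0000·x − 12.0000·y = c_1−c_3 = -12.0000
-16.0000·x + 0.0000·y = c_1−c_4 = -56.0000
solve first two rows → x=3.5000, y=1.0000
check cable 4: ‖A_4−P‖² = 21.2500 ≈ L_4² = 21.2500 ✓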